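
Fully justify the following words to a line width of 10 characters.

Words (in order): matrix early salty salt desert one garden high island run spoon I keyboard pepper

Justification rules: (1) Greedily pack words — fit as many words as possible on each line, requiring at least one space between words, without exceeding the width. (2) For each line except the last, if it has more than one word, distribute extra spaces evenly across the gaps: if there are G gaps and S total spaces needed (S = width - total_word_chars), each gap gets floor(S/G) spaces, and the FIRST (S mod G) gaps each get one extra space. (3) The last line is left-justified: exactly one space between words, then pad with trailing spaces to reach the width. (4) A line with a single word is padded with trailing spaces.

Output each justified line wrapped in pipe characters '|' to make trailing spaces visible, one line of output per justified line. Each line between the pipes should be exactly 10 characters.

Answer: |matrix    |
|early     |
|salty salt|
|desert one|
|garden    |
|high      |
|island run|
|spoon    I|
|keyboard  |
|pepper    |

Derivation:
Line 1: ['matrix'] (min_width=6, slack=4)
Line 2: ['early'] (min_width=5, slack=5)
Line 3: ['salty', 'salt'] (min_width=10, slack=0)
Line 4: ['desert', 'one'] (min_width=10, slack=0)
Line 5: ['garden'] (min_width=6, slack=4)
Line 6: ['high'] (min_width=4, slack=6)
Line 7: ['island', 'run'] (min_width=10, slack=0)
Line 8: ['spoon', 'I'] (min_width=7, slack=3)
Line 9: ['keyboard'] (min_width=8, slack=2)
Line 10: ['pepper'] (min_width=6, slack=4)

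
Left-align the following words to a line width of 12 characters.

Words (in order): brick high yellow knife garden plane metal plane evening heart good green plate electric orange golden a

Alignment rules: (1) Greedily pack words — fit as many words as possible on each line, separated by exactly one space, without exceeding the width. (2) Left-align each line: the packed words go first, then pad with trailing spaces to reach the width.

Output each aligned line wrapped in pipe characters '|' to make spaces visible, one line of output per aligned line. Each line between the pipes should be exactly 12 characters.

Answer: |brick high  |
|yellow knife|
|garden plane|
|metal plane |
|evening     |
|heart good  |
|green plate |
|electric    |
|orange      |
|golden a    |

Derivation:
Line 1: ['brick', 'high'] (min_width=10, slack=2)
Line 2: ['yellow', 'knife'] (min_width=12, slack=0)
Line 3: ['garden', 'plane'] (min_width=12, slack=0)
Line 4: ['metal', 'plane'] (min_width=11, slack=1)
Line 5: ['evening'] (min_width=7, slack=5)
Line 6: ['heart', 'good'] (min_width=10, slack=2)
Line 7: ['green', 'plate'] (min_width=11, slack=1)
Line 8: ['electric'] (min_width=8, slack=4)
Line 9: ['orange'] (min_width=6, slack=6)
Line 10: ['golden', 'a'] (min_width=8, slack=4)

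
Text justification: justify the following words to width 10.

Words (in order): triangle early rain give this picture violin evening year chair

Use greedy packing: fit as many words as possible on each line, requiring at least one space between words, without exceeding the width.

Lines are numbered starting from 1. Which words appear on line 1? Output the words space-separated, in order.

Answer: triangle

Derivation:
Line 1: ['triangle'] (min_width=8, slack=2)
Line 2: ['early', 'rain'] (min_width=10, slack=0)
Line 3: ['give', 'this'] (min_width=9, slack=1)
Line 4: ['picture'] (min_width=7, slack=3)
Line 5: ['violin'] (min_width=6, slack=4)
Line 6: ['evening'] (min_width=7, slack=3)
Line 7: ['year', 'chair'] (min_width=10, slack=0)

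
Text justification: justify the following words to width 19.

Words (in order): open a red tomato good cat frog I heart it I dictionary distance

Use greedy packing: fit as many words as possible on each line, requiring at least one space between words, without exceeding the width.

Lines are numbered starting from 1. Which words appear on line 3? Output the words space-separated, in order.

Line 1: ['open', 'a', 'red', 'tomato'] (min_width=17, slack=2)
Line 2: ['good', 'cat', 'frog', 'I'] (min_width=15, slack=4)
Line 3: ['heart', 'it', 'I'] (min_width=10, slack=9)
Line 4: ['dictionary', 'distance'] (min_width=19, slack=0)

Answer: heart it I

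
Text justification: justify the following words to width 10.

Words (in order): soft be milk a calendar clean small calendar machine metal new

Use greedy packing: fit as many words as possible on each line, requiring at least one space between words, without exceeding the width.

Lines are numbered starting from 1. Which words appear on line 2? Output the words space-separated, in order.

Line 1: ['soft', 'be'] (min_width=7, slack=3)
Line 2: ['milk', 'a'] (min_width=6, slack=4)
Line 3: ['calendar'] (min_width=8, slack=2)
Line 4: ['clean'] (min_width=5, slack=5)
Line 5: ['small'] (min_width=5, slack=5)
Line 6: ['calendar'] (min_width=8, slack=2)
Line 7: ['machine'] (min_width=7, slack=3)
Line 8: ['metal', 'new'] (min_width=9, slack=1)

Answer: milk a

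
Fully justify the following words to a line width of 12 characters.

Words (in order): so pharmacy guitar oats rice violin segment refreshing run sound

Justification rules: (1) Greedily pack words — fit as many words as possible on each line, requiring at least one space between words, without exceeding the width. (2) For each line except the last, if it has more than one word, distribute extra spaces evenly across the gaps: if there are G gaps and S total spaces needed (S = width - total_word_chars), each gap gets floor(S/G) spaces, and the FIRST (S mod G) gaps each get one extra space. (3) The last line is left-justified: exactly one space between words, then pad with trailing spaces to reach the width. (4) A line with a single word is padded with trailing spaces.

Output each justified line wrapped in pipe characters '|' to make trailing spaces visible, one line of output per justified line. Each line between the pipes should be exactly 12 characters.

Line 1: ['so', 'pharmacy'] (min_width=11, slack=1)
Line 2: ['guitar', 'oats'] (min_width=11, slack=1)
Line 3: ['rice', 'violin'] (min_width=11, slack=1)
Line 4: ['segment'] (min_width=7, slack=5)
Line 5: ['refreshing'] (min_width=10, slack=2)
Line 6: ['run', 'sound'] (min_width=9, slack=3)

Answer: |so  pharmacy|
|guitar  oats|
|rice  violin|
|segment     |
|refreshing  |
|run sound   |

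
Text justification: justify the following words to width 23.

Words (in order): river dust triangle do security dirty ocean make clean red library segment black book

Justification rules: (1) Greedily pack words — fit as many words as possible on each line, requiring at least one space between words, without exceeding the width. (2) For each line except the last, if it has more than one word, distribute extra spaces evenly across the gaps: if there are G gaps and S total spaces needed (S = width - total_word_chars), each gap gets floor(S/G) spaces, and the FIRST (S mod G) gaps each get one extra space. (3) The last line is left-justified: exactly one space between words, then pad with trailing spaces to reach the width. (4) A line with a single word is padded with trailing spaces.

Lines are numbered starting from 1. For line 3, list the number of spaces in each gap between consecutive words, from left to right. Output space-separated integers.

Answer: 2 1 1

Derivation:
Line 1: ['river', 'dust', 'triangle', 'do'] (min_width=22, slack=1)
Line 2: ['security', 'dirty', 'ocean'] (min_width=20, slack=3)
Line 3: ['make', 'clean', 'red', 'library'] (min_width=22, slack=1)
Line 4: ['segment', 'black', 'book'] (min_width=18, slack=5)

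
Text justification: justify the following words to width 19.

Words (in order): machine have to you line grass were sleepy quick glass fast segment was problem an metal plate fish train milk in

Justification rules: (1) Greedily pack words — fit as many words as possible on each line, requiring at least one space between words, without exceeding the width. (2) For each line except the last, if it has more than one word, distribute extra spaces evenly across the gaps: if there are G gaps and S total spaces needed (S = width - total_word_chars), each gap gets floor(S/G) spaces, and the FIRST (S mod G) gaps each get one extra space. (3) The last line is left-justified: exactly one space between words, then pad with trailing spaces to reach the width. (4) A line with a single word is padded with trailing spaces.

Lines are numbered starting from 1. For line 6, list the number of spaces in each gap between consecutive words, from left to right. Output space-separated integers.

Answer: 3 2

Derivation:
Line 1: ['machine', 'have', 'to', 'you'] (min_width=19, slack=0)
Line 2: ['line', 'grass', 'were'] (min_width=15, slack=4)
Line 3: ['sleepy', 'quick', 'glass'] (min_width=18, slack=1)
Line 4: ['fast', 'segment', 'was'] (min_width=16, slack=3)
Line 5: ['problem', 'an', 'metal'] (min_width=16, slack=3)
Line 6: ['plate', 'fish', 'train'] (min_width=16, slack=3)
Line 7: ['milk', 'in'] (min_width=7, slack=12)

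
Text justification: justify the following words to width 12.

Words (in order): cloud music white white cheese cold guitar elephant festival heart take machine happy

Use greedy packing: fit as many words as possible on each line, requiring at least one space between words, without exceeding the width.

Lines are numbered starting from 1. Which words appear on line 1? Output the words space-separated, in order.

Answer: cloud music

Derivation:
Line 1: ['cloud', 'music'] (min_width=11, slack=1)
Line 2: ['white', 'white'] (min_width=11, slack=1)
Line 3: ['cheese', 'cold'] (min_width=11, slack=1)
Line 4: ['guitar'] (min_width=6, slack=6)
Line 5: ['elephant'] (min_width=8, slack=4)
Line 6: ['festival'] (min_width=8, slack=4)
Line 7: ['heart', 'take'] (min_width=10, slack=2)
Line 8: ['machine'] (min_width=7, slack=5)
Line 9: ['happy'] (min_width=5, slack=7)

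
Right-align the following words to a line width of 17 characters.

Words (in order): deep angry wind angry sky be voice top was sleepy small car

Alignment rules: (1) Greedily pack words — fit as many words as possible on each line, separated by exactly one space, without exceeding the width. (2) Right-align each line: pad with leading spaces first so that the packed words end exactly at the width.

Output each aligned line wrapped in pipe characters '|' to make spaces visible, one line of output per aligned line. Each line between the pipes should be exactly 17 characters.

Line 1: ['deep', 'angry', 'wind'] (min_width=15, slack=2)
Line 2: ['angry', 'sky', 'be'] (min_width=12, slack=5)
Line 3: ['voice', 'top', 'was'] (min_width=13, slack=4)
Line 4: ['sleepy', 'small', 'car'] (min_width=16, slack=1)

Answer: |  deep angry wind|
|     angry sky be|
|    voice top was|
| sleepy small car|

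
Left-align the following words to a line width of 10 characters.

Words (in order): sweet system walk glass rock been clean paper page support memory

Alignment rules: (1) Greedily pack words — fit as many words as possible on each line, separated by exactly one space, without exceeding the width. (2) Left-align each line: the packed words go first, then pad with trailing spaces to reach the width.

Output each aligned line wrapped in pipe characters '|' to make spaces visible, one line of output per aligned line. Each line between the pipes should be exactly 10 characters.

Line 1: ['sweet'] (min_width=5, slack=5)
Line 2: ['system'] (min_width=6, slack=4)
Line 3: ['walk', 'glass'] (min_width=10, slack=0)
Line 4: ['rock', 'been'] (min_width=9, slack=1)
Line 5: ['clean'] (min_width=5, slack=5)
Line 6: ['paper', 'page'] (min_width=10, slack=0)
Line 7: ['support'] (min_width=7, slack=3)
Line 8: ['memory'] (min_width=6, slack=4)

Answer: |sweet     |
|system    |
|walk glass|
|rock been |
|clean     |
|paper page|
|support   |
|memory    |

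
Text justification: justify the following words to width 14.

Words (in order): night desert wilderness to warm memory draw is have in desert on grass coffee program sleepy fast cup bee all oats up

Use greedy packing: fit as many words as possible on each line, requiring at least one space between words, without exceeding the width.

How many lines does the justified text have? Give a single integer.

Answer: 9

Derivation:
Line 1: ['night', 'desert'] (min_width=12, slack=2)
Line 2: ['wilderness', 'to'] (min_width=13, slack=1)
Line 3: ['warm', 'memory'] (min_width=11, slack=3)
Line 4: ['draw', 'is', 'have'] (min_width=12, slack=2)
Line 5: ['in', 'desert', 'on'] (min_width=12, slack=2)
Line 6: ['grass', 'coffee'] (min_width=12, slack=2)
Line 7: ['program', 'sleepy'] (min_width=14, slack=0)
Line 8: ['fast', 'cup', 'bee'] (min_width=12, slack=2)
Line 9: ['all', 'oats', 'up'] (min_width=11, slack=3)
Total lines: 9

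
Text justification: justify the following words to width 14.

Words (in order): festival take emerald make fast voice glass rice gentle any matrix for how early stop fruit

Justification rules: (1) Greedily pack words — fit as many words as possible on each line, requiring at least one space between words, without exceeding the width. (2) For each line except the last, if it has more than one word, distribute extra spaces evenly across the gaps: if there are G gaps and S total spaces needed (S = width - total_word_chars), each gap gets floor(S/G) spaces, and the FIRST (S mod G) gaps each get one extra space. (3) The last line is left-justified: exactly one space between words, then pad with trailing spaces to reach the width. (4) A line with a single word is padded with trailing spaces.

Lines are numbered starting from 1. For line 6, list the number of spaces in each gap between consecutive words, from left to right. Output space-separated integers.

Line 1: ['festival', 'take'] (min_width=13, slack=1)
Line 2: ['emerald', 'make'] (min_width=12, slack=2)
Line 3: ['fast', 'voice'] (min_width=10, slack=4)
Line 4: ['glass', 'rice'] (min_width=10, slack=4)
Line 5: ['gentle', 'any'] (min_width=10, slack=4)
Line 6: ['matrix', 'for', 'how'] (min_width=14, slack=0)
Line 7: ['early', 'stop'] (min_width=10, slack=4)
Line 8: ['fruit'] (min_width=5, slack=9)

Answer: 1 1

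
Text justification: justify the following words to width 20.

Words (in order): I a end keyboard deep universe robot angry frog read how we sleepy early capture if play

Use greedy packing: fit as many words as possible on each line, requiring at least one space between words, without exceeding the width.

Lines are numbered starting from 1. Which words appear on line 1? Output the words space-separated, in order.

Answer: I a end keyboard

Derivation:
Line 1: ['I', 'a', 'end', 'keyboard'] (min_width=16, slack=4)
Line 2: ['deep', 'universe', 'robot'] (min_width=19, slack=1)
Line 3: ['angry', 'frog', 'read', 'how'] (min_width=19, slack=1)
Line 4: ['we', 'sleepy', 'early'] (min_width=15, slack=5)
Line 5: ['capture', 'if', 'play'] (min_width=15, slack=5)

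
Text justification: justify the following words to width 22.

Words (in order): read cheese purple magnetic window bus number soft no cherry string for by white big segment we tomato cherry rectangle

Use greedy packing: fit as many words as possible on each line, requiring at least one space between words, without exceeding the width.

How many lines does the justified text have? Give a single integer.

Line 1: ['read', 'cheese', 'purple'] (min_width=18, slack=4)
Line 2: ['magnetic', 'window', 'bus'] (min_width=19, slack=3)
Line 3: ['number', 'soft', 'no', 'cherry'] (min_width=21, slack=1)
Line 4: ['string', 'for', 'by', 'white'] (min_width=19, slack=3)
Line 5: ['big', 'segment', 'we', 'tomato'] (min_width=21, slack=1)
Line 6: ['cherry', 'rectangle'] (min_width=16, slack=6)
Total lines: 6

Answer: 6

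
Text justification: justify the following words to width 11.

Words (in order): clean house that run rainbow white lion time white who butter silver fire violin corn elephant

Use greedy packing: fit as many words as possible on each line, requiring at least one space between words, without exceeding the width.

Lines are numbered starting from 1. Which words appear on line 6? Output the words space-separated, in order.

Line 1: ['clean', 'house'] (min_width=11, slack=0)
Line 2: ['that', 'run'] (min_width=8, slack=3)
Line 3: ['rainbow'] (min_width=7, slack=4)
Line 4: ['white', 'lion'] (min_width=10, slack=1)
Line 5: ['time', 'white'] (min_width=10, slack=1)
Line 6: ['who', 'butter'] (min_width=10, slack=1)
Line 7: ['silver', 'fire'] (min_width=11, slack=0)
Line 8: ['violin', 'corn'] (min_width=11, slack=0)
Line 9: ['elephant'] (min_width=8, slack=3)

Answer: who butter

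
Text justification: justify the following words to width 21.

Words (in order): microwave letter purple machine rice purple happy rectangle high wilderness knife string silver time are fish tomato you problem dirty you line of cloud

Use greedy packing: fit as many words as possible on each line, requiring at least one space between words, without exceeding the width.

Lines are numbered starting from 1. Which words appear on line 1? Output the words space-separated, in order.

Answer: microwave letter

Derivation:
Line 1: ['microwave', 'letter'] (min_width=16, slack=5)
Line 2: ['purple', 'machine', 'rice'] (min_width=19, slack=2)
Line 3: ['purple', 'happy'] (min_width=12, slack=9)
Line 4: ['rectangle', 'high'] (min_width=14, slack=7)
Line 5: ['wilderness', 'knife'] (min_width=16, slack=5)
Line 6: ['string', 'silver', 'time'] (min_width=18, slack=3)
Line 7: ['are', 'fish', 'tomato', 'you'] (min_width=19, slack=2)
Line 8: ['problem', 'dirty', 'you'] (min_width=17, slack=4)
Line 9: ['line', 'of', 'cloud'] (min_width=13, slack=8)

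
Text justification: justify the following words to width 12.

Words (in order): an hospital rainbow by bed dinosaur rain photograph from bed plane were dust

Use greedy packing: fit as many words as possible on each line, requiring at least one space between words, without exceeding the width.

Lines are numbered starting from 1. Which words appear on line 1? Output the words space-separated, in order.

Answer: an hospital

Derivation:
Line 1: ['an', 'hospital'] (min_width=11, slack=1)
Line 2: ['rainbow', 'by'] (min_width=10, slack=2)
Line 3: ['bed', 'dinosaur'] (min_width=12, slack=0)
Line 4: ['rain'] (min_width=4, slack=8)
Line 5: ['photograph'] (min_width=10, slack=2)
Line 6: ['from', 'bed'] (min_width=8, slack=4)
Line 7: ['plane', 'were'] (min_width=10, slack=2)
Line 8: ['dust'] (min_width=4, slack=8)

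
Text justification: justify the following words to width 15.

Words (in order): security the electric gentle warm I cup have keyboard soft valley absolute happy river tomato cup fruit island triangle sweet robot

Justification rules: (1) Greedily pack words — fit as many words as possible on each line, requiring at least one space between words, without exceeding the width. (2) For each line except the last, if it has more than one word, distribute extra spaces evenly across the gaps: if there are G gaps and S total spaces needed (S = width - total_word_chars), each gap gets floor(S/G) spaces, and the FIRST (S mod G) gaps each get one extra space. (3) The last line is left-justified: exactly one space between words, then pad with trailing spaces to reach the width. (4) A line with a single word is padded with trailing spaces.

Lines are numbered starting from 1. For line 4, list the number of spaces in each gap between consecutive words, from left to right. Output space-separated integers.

Line 1: ['security', 'the'] (min_width=12, slack=3)
Line 2: ['electric', 'gentle'] (min_width=15, slack=0)
Line 3: ['warm', 'I', 'cup', 'have'] (min_width=15, slack=0)
Line 4: ['keyboard', 'soft'] (min_width=13, slack=2)
Line 5: ['valley', 'absolute'] (min_width=15, slack=0)
Line 6: ['happy', 'river'] (min_width=11, slack=4)
Line 7: ['tomato', 'cup'] (min_width=10, slack=5)
Line 8: ['fruit', 'island'] (min_width=12, slack=3)
Line 9: ['triangle', 'sweet'] (min_width=14, slack=1)
Line 10: ['robot'] (min_width=5, slack=10)

Answer: 3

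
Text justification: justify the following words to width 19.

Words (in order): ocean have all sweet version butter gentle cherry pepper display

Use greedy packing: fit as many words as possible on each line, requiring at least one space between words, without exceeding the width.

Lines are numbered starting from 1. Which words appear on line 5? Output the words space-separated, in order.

Answer: display

Derivation:
Line 1: ['ocean', 'have', 'all'] (min_width=14, slack=5)
Line 2: ['sweet', 'version'] (min_width=13, slack=6)
Line 3: ['butter', 'gentle'] (min_width=13, slack=6)
Line 4: ['cherry', 'pepper'] (min_width=13, slack=6)
Line 5: ['display'] (min_width=7, slack=12)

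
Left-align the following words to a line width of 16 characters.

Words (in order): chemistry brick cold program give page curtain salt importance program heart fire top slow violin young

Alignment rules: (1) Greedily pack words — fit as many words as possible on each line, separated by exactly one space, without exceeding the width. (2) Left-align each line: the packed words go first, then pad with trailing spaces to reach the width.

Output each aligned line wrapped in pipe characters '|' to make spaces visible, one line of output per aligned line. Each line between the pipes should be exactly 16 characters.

Answer: |chemistry brick |
|cold program    |
|give page       |
|curtain salt    |
|importance      |
|program heart   |
|fire top slow   |
|violin young    |

Derivation:
Line 1: ['chemistry', 'brick'] (min_width=15, slack=1)
Line 2: ['cold', 'program'] (min_width=12, slack=4)
Line 3: ['give', 'page'] (min_width=9, slack=7)
Line 4: ['curtain', 'salt'] (min_width=12, slack=4)
Line 5: ['importance'] (min_width=10, slack=6)
Line 6: ['program', 'heart'] (min_width=13, slack=3)
Line 7: ['fire', 'top', 'slow'] (min_width=13, slack=3)
Line 8: ['violin', 'young'] (min_width=12, slack=4)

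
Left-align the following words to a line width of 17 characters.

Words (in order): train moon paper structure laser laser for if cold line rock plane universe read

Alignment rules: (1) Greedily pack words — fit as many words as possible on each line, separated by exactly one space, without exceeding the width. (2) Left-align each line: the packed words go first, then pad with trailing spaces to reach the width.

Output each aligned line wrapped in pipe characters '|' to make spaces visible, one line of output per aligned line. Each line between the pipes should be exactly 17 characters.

Line 1: ['train', 'moon', 'paper'] (min_width=16, slack=1)
Line 2: ['structure', 'laser'] (min_width=15, slack=2)
Line 3: ['laser', 'for', 'if', 'cold'] (min_width=17, slack=0)
Line 4: ['line', 'rock', 'plane'] (min_width=15, slack=2)
Line 5: ['universe', 'read'] (min_width=13, slack=4)

Answer: |train moon paper |
|structure laser  |
|laser for if cold|
|line rock plane  |
|universe read    |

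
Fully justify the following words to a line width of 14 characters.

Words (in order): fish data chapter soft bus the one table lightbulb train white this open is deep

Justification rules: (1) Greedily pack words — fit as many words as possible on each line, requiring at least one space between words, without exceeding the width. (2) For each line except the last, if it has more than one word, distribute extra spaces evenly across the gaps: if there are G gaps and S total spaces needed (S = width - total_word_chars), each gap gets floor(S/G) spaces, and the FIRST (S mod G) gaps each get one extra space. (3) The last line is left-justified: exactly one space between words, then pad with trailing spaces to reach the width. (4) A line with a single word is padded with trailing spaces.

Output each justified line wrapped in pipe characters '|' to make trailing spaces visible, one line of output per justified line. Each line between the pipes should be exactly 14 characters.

Answer: |fish      data|
|chapter   soft|
|bus   the  one|
|table         |
|lightbulb     |
|train    white|
|this  open  is|
|deep          |

Derivation:
Line 1: ['fish', 'data'] (min_width=9, slack=5)
Line 2: ['chapter', 'soft'] (min_width=12, slack=2)
Line 3: ['bus', 'the', 'one'] (min_width=11, slack=3)
Line 4: ['table'] (min_width=5, slack=9)
Line 5: ['lightbulb'] (min_width=9, slack=5)
Line 6: ['train', 'white'] (min_width=11, slack=3)
Line 7: ['this', 'open', 'is'] (min_width=12, slack=2)
Line 8: ['deep'] (min_width=4, slack=10)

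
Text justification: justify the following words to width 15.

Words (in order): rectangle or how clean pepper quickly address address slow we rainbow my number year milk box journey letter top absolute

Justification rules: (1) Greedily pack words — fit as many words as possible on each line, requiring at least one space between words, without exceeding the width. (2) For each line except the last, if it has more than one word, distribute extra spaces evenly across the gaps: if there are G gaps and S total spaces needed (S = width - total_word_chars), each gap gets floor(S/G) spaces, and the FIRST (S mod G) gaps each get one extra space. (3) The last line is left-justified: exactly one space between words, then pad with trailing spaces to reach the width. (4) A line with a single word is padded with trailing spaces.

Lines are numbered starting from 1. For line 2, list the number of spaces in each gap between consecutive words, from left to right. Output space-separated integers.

Line 1: ['rectangle', 'or'] (min_width=12, slack=3)
Line 2: ['how', 'clean'] (min_width=9, slack=6)
Line 3: ['pepper', 'quickly'] (min_width=14, slack=1)
Line 4: ['address', 'address'] (min_width=15, slack=0)
Line 5: ['slow', 'we', 'rainbow'] (min_width=15, slack=0)
Line 6: ['my', 'number', 'year'] (min_width=14, slack=1)
Line 7: ['milk', 'box'] (min_width=8, slack=7)
Line 8: ['journey', 'letter'] (min_width=14, slack=1)
Line 9: ['top', 'absolute'] (min_width=12, slack=3)

Answer: 7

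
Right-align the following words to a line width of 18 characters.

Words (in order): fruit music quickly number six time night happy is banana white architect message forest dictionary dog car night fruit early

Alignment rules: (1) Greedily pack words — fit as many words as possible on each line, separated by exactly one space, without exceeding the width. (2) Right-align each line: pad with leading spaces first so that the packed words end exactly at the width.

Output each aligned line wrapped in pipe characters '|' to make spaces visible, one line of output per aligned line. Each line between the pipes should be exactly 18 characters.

Answer: |       fruit music|
|quickly number six|
|  time night happy|
|   is banana white|
| architect message|
| forest dictionary|
|     dog car night|
|       fruit early|

Derivation:
Line 1: ['fruit', 'music'] (min_width=11, slack=7)
Line 2: ['quickly', 'number', 'six'] (min_width=18, slack=0)
Line 3: ['time', 'night', 'happy'] (min_width=16, slack=2)
Line 4: ['is', 'banana', 'white'] (min_width=15, slack=3)
Line 5: ['architect', 'message'] (min_width=17, slack=1)
Line 6: ['forest', 'dictionary'] (min_width=17, slack=1)
Line 7: ['dog', 'car', 'night'] (min_width=13, slack=5)
Line 8: ['fruit', 'early'] (min_width=11, slack=7)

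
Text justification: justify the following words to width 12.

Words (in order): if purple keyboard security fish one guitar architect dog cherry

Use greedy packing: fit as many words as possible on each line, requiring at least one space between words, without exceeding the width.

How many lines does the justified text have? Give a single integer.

Answer: 7

Derivation:
Line 1: ['if', 'purple'] (min_width=9, slack=3)
Line 2: ['keyboard'] (min_width=8, slack=4)
Line 3: ['security'] (min_width=8, slack=4)
Line 4: ['fish', 'one'] (min_width=8, slack=4)
Line 5: ['guitar'] (min_width=6, slack=6)
Line 6: ['architect'] (min_width=9, slack=3)
Line 7: ['dog', 'cherry'] (min_width=10, slack=2)
Total lines: 7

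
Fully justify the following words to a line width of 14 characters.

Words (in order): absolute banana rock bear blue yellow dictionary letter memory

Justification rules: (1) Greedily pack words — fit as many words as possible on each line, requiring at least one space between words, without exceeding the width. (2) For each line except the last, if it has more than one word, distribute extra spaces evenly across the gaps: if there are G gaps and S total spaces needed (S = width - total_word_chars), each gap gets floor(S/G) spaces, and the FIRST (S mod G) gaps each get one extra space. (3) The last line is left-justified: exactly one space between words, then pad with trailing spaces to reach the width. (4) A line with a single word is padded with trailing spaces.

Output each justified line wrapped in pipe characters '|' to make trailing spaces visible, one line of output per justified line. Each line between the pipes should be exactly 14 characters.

Line 1: ['absolute'] (min_width=8, slack=6)
Line 2: ['banana', 'rock'] (min_width=11, slack=3)
Line 3: ['bear', 'blue'] (min_width=9, slack=5)
Line 4: ['yellow'] (min_width=6, slack=8)
Line 5: ['dictionary'] (min_width=10, slack=4)
Line 6: ['letter', 'memory'] (min_width=13, slack=1)

Answer: |absolute      |
|banana    rock|
|bear      blue|
|yellow        |
|dictionary    |
|letter memory |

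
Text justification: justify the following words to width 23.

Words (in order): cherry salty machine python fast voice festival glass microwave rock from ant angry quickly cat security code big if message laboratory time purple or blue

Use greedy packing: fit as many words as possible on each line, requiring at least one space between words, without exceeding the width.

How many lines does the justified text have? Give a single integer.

Answer: 8

Derivation:
Line 1: ['cherry', 'salty', 'machine'] (min_width=20, slack=3)
Line 2: ['python', 'fast', 'voice'] (min_width=17, slack=6)
Line 3: ['festival', 'glass'] (min_width=14, slack=9)
Line 4: ['microwave', 'rock', 'from', 'ant'] (min_width=23, slack=0)
Line 5: ['angry', 'quickly', 'cat'] (min_width=17, slack=6)
Line 6: ['security', 'code', 'big', 'if'] (min_width=20, slack=3)
Line 7: ['message', 'laboratory', 'time'] (min_width=23, slack=0)
Line 8: ['purple', 'or', 'blue'] (min_width=14, slack=9)
Total lines: 8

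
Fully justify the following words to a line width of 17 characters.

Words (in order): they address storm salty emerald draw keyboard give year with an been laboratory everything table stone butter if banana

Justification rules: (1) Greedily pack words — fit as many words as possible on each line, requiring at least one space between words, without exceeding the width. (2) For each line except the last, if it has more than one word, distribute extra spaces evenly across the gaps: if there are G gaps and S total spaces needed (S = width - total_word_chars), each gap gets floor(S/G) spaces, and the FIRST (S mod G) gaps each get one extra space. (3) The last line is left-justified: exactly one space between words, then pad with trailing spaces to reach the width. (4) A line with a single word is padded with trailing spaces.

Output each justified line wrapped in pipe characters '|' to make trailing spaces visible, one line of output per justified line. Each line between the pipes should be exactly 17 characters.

Answer: |they      address|
|storm       salty|
|emerald      draw|
|keyboard     give|
|year with an been|
|laboratory       |
|everything  table|
|stone  butter  if|
|banana           |

Derivation:
Line 1: ['they', 'address'] (min_width=12, slack=5)
Line 2: ['storm', 'salty'] (min_width=11, slack=6)
Line 3: ['emerald', 'draw'] (min_width=12, slack=5)
Line 4: ['keyboard', 'give'] (min_width=13, slack=4)
Line 5: ['year', 'with', 'an', 'been'] (min_width=17, slack=0)
Line 6: ['laboratory'] (min_width=10, slack=7)
Line 7: ['everything', 'table'] (min_width=16, slack=1)
Line 8: ['stone', 'butter', 'if'] (min_width=15, slack=2)
Line 9: ['banana'] (min_width=6, slack=11)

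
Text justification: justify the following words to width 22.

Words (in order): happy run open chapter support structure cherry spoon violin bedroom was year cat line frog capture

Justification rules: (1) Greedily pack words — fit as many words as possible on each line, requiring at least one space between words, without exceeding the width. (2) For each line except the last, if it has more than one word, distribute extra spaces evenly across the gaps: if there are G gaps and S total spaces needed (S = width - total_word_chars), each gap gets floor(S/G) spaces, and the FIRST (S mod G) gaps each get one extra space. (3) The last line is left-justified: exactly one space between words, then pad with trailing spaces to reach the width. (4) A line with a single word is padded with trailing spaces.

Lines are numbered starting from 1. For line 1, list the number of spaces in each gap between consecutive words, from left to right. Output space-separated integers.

Answer: 1 1 1

Derivation:
Line 1: ['happy', 'run', 'open', 'chapter'] (min_width=22, slack=0)
Line 2: ['support', 'structure'] (min_width=17, slack=5)
Line 3: ['cherry', 'spoon', 'violin'] (min_width=19, slack=3)
Line 4: ['bedroom', 'was', 'year', 'cat'] (min_width=20, slack=2)
Line 5: ['line', 'frog', 'capture'] (min_width=17, slack=5)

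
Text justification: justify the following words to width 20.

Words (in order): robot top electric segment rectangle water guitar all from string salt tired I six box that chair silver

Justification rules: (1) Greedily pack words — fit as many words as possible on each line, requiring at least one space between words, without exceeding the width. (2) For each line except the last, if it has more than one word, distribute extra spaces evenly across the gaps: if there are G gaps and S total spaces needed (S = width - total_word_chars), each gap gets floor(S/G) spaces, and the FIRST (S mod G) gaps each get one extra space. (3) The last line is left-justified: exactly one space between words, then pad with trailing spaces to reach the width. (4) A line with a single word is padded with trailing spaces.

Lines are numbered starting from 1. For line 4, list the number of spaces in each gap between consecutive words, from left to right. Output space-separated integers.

Line 1: ['robot', 'top', 'electric'] (min_width=18, slack=2)
Line 2: ['segment', 'rectangle'] (min_width=17, slack=3)
Line 3: ['water', 'guitar', 'all'] (min_width=16, slack=4)
Line 4: ['from', 'string', 'salt'] (min_width=16, slack=4)
Line 5: ['tired', 'I', 'six', 'box', 'that'] (min_width=20, slack=0)
Line 6: ['chair', 'silver'] (min_width=12, slack=8)

Answer: 3 3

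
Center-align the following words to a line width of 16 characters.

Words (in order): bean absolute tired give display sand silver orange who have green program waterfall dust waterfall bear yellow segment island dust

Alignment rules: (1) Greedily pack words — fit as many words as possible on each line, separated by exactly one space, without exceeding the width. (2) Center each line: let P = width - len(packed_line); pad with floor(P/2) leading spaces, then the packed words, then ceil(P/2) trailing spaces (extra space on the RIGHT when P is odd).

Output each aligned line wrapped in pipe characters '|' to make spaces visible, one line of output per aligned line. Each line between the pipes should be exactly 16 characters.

Line 1: ['bean', 'absolute'] (min_width=13, slack=3)
Line 2: ['tired', 'give'] (min_width=10, slack=6)
Line 3: ['display', 'sand'] (min_width=12, slack=4)
Line 4: ['silver', 'orange'] (min_width=13, slack=3)
Line 5: ['who', 'have', 'green'] (min_width=14, slack=2)
Line 6: ['program'] (min_width=7, slack=9)
Line 7: ['waterfall', 'dust'] (min_width=14, slack=2)
Line 8: ['waterfall', 'bear'] (min_width=14, slack=2)
Line 9: ['yellow', 'segment'] (min_width=14, slack=2)
Line 10: ['island', 'dust'] (min_width=11, slack=5)

Answer: | bean absolute  |
|   tired give   |
|  display sand  |
| silver orange  |
| who have green |
|    program     |
| waterfall dust |
| waterfall bear |
| yellow segment |
|  island dust   |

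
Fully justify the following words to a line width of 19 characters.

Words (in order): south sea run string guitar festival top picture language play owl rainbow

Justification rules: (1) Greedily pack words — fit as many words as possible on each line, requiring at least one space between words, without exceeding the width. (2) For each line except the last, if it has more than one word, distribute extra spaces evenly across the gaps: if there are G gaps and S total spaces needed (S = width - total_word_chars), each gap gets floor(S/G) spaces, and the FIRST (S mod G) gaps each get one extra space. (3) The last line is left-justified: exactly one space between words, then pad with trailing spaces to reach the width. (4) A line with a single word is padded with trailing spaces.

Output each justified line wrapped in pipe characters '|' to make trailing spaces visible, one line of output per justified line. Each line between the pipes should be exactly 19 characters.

Line 1: ['south', 'sea', 'run'] (min_width=13, slack=6)
Line 2: ['string', 'guitar'] (min_width=13, slack=6)
Line 3: ['festival', 'top'] (min_width=12, slack=7)
Line 4: ['picture', 'language'] (min_width=16, slack=3)
Line 5: ['play', 'owl', 'rainbow'] (min_width=16, slack=3)

Answer: |south    sea    run|
|string       guitar|
|festival        top|
|picture    language|
|play owl rainbow   |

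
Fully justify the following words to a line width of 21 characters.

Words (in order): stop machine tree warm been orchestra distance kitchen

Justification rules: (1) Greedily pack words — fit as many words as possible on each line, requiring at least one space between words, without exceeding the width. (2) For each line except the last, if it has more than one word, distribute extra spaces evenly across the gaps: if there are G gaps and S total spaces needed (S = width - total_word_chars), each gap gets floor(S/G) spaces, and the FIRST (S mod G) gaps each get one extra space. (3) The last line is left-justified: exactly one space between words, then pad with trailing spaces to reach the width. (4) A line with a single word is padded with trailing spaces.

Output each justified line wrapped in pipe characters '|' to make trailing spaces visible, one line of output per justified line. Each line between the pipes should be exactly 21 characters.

Answer: |stop   machine   tree|
|warm  been  orchestra|
|distance kitchen     |

Derivation:
Line 1: ['stop', 'machine', 'tree'] (min_width=17, slack=4)
Line 2: ['warm', 'been', 'orchestra'] (min_width=19, slack=2)
Line 3: ['distance', 'kitchen'] (min_width=16, slack=5)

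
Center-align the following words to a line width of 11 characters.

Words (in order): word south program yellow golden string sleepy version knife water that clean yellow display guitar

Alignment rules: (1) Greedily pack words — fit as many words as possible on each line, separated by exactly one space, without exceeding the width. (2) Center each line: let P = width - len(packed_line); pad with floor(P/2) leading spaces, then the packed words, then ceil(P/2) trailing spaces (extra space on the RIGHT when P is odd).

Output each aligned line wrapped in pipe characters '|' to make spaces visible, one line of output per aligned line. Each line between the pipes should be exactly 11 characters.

Line 1: ['word', 'south'] (min_width=10, slack=1)
Line 2: ['program'] (min_width=7, slack=4)
Line 3: ['yellow'] (min_width=6, slack=5)
Line 4: ['golden'] (min_width=6, slack=5)
Line 5: ['string'] (min_width=6, slack=5)
Line 6: ['sleepy'] (min_width=6, slack=5)
Line 7: ['version'] (min_width=7, slack=4)
Line 8: ['knife', 'water'] (min_width=11, slack=0)
Line 9: ['that', 'clean'] (min_width=10, slack=1)
Line 10: ['yellow'] (min_width=6, slack=5)
Line 11: ['display'] (min_width=7, slack=4)
Line 12: ['guitar'] (min_width=6, slack=5)

Answer: |word south |
|  program  |
|  yellow   |
|  golden   |
|  string   |
|  sleepy   |
|  version  |
|knife water|
|that clean |
|  yellow   |
|  display  |
|  guitar   |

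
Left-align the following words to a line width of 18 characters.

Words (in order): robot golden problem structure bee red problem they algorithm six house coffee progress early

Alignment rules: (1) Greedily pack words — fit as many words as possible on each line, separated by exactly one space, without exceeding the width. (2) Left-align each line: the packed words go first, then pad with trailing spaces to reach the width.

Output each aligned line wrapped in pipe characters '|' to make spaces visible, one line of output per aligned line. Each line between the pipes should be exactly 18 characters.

Line 1: ['robot', 'golden'] (min_width=12, slack=6)
Line 2: ['problem', 'structure'] (min_width=17, slack=1)
Line 3: ['bee', 'red', 'problem'] (min_width=15, slack=3)
Line 4: ['they', 'algorithm', 'six'] (min_width=18, slack=0)
Line 5: ['house', 'coffee'] (min_width=12, slack=6)
Line 6: ['progress', 'early'] (min_width=14, slack=4)

Answer: |robot golden      |
|problem structure |
|bee red problem   |
|they algorithm six|
|house coffee      |
|progress early    |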